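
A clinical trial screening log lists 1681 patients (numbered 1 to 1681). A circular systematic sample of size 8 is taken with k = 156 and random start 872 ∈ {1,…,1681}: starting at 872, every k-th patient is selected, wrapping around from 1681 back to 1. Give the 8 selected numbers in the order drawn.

872, 1028, 1184, 1340, 1496, 1652, 127, 283

Selection 1: 872
Selection 2: 872 + 156 = 1028
Selection 3: 1028 + 156 = 1184
Selection 4: 1184 + 156 = 1340
Selection 5: 1340 + 156 = 1496
Selection 6: 1496 + 156 = 1652
Selection 7: 1652 + 156 = 1808 → 1808 − 1681 = 127
Selection 8: 127 + 156 = 283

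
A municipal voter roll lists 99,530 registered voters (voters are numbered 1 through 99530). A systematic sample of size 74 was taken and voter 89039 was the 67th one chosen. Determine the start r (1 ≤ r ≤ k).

k = 99530/74 = 1345
r = 89039 − (67−1)×1345 = 89039 − 88770 = 269

269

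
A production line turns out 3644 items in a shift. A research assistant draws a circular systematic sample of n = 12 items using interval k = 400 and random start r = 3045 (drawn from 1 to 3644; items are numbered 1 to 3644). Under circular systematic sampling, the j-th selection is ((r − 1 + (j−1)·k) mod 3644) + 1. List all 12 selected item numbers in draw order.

Selection 1: 3045
Selection 2: 3045 + 400 = 3445
Selection 3: 3445 + 400 = 3845 → 3845 − 3644 = 201
Selection 4: 201 + 400 = 601
Selection 5: 601 + 400 = 1001
Selection 6: 1001 + 400 = 1401
Selection 7: 1401 + 400 = 1801
Selection 8: 1801 + 400 = 2201
Selection 9: 2201 + 400 = 2601
Selection 10: 2601 + 400 = 3001
Selection 11: 3001 + 400 = 3401
Selection 12: 3401 + 400 = 3801 → 3801 − 3644 = 157

3045, 3445, 201, 601, 1001, 1401, 1801, 2201, 2601, 3001, 3401, 157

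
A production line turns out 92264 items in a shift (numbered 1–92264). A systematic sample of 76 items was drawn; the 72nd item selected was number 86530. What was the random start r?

336

k = 92264/76 = 1214
r = 86530 − (72−1)×1214 = 86530 − 86194 = 336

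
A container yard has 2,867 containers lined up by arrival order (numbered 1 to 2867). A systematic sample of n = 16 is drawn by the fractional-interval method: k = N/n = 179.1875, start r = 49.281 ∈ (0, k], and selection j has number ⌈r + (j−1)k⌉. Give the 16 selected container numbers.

50, 229, 408, 587, 767, 946, 1125, 1304, 1483, 1662, 1842, 2021, 2200, 2379, 2558, 2738

j=1: r + 0k = 49.281 → ⌈·⌉ = 50
j=2: r + 1k = 228.4685 → ⌈·⌉ = 229
j=3: r + 2k = 407.656 → ⌈·⌉ = 408
j=4: r + 3k = 586.8435 → ⌈·⌉ = 587
j=5: r + 4k = 766.031 → ⌈·⌉ = 767
j=6: r + 5k = 945.2185 → ⌈·⌉ = 946
j=7: r + 6k = 1124.406 → ⌈·⌉ = 1125
j=8: r + 7k = 1303.5935 → ⌈·⌉ = 1304
j=9: r + 8k = 1482.781 → ⌈·⌉ = 1483
j=10: r + 9k = 1661.9685 → ⌈·⌉ = 1662
j=11: r + 10k = 1841.156 → ⌈·⌉ = 1842
j=12: r + 11k = 2020.3435 → ⌈·⌉ = 2021
j=13: r + 12k = 2199.531 → ⌈·⌉ = 2200
j=14: r + 13k = 2378.7185 → ⌈·⌉ = 2379
j=15: r + 14k = 2557.906 → ⌈·⌉ = 2558
j=16: r + 15k = 2737.0935 → ⌈·⌉ = 2738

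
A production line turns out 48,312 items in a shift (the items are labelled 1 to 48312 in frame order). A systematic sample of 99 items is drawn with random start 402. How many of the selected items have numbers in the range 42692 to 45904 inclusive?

k = 48312/99 = 488
First selection ≥ 42692: 402 + ⌈(42692−402)/488⌉·488 = 402 + 87×488 = 42858
Last selection ≤ 45904: 402 + ⌊(45904−402)/488⌋·488 = 402 + 93×488 = 45786
Count = 93 − 87 + 1 = 7

7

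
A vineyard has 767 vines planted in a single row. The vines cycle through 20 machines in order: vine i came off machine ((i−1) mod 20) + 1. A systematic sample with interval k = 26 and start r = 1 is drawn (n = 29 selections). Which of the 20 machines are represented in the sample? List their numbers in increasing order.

Consecutive selections differ by k = 26, so their machine numbers differ by 26 mod 20 = 6.
gcd(26, 20) = 2, so the sample visits 20/2 = 10 distinct residues mod 20.
Start 1 is machine 1; the machines hit are 1, 3, 5, 7, 9, 11, 13, 15, 17, 19.

1, 3, 5, 7, 9, 11, 13, 15, 17, 19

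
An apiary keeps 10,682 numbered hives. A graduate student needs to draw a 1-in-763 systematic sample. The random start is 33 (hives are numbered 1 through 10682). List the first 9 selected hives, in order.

hive 1: 33
hive 2: 33 + 763 = 796
hive 3: 796 + 763 = 1559
hive 4: 1559 + 763 = 2322
hive 5: 2322 + 763 = 3085
hive 6: 3085 + 763 = 3848
hive 7: 3848 + 763 = 4611
hive 8: 4611 + 763 = 5374
hive 9: 5374 + 763 = 6137

33, 796, 1559, 2322, 3085, 3848, 4611, 5374, 6137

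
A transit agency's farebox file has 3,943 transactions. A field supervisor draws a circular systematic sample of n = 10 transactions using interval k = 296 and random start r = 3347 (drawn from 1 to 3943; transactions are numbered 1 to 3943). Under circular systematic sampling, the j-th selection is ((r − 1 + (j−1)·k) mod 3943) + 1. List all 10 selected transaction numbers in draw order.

Selection 1: 3347
Selection 2: 3347 + 296 = 3643
Selection 3: 3643 + 296 = 3939
Selection 4: 3939 + 296 = 4235 → 4235 − 3943 = 292
Selection 5: 292 + 296 = 588
Selection 6: 588 + 296 = 884
Selection 7: 884 + 296 = 1180
Selection 8: 1180 + 296 = 1476
Selection 9: 1476 + 296 = 1772
Selection 10: 1772 + 296 = 2068

3347, 3643, 3939, 292, 588, 884, 1180, 1476, 1772, 2068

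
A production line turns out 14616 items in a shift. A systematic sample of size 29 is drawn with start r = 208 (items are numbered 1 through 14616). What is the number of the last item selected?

k = 14616/29 = 504
29th selection = r + (29−1)·k = 208 + 28×504 = 208 + 14112 = 14320

14320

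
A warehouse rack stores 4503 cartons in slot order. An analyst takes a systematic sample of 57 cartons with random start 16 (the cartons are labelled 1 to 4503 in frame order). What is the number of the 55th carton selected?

k = 4503/57 = 79
55th selection = r + (55−1)·k = 16 + 54×79 = 16 + 4266 = 4282

4282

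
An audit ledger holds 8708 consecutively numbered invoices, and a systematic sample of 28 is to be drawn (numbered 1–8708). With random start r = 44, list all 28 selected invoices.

k = N/n = 8708/28 = 311
invoice 1: 44
invoice 2: 44 + 311 = 355
invoice 3: 355 + 311 = 666
invoice 4: 666 + 311 = 977
invoice 5: 977 + 311 = 1288
invoice 6: 1288 + 311 = 1599
invoice 7: 1599 + 311 = 1910
invoice 8: 1910 + 311 = 2221
invoice 9: 2221 + 311 = 2532
invoice 10: 2532 + 311 = 2843
invoice 11: 2843 + 311 = 3154
invoice 12: 3154 + 311 = 3465
invoice 13: 3465 + 311 = 3776
invoice 14: 3776 + 311 = 4087
invoice 15: 4087 + 311 = 4398
invoice 16: 4398 + 311 = 4709
invoice 17: 4709 + 311 = 5020
invoice 18: 5020 + 311 = 5331
invoice 19: 5331 + 311 = 5642
invoice 20: 5642 + 311 = 5953
invoice 21: 5953 + 311 = 6264
invoice 22: 6264 + 311 = 6575
invoice 23: 6575 + 311 = 6886
invoice 24: 6886 + 311 = 7197
invoice 25: 7197 + 311 = 7508
invoice 26: 7508 + 311 = 7819
invoice 27: 7819 + 311 = 8130
invoice 28: 8130 + 311 = 8441

44, 355, 666, 977, 1288, 1599, 1910, 2221, 2532, 2843, 3154, 3465, 3776, 4087, 4398, 4709, 5020, 5331, 5642, 5953, 6264, 6575, 6886, 7197, 7508, 7819, 8130, 8441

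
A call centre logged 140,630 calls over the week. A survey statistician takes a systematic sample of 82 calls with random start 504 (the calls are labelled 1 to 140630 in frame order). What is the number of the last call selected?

139419

k = 140630/82 = 1715
82nd selection = r + (82−1)·k = 504 + 81×1715 = 504 + 138915 = 139419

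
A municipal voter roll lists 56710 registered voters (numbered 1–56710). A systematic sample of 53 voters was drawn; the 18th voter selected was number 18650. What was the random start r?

460

k = 56710/53 = 1070
r = 18650 − (18−1)×1070 = 18650 − 18190 = 460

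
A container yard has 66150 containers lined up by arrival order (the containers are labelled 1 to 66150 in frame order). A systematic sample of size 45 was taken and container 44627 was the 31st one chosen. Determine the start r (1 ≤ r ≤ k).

k = 66150/45 = 1470
r = 44627 − (31−1)×1470 = 44627 − 44100 = 527

527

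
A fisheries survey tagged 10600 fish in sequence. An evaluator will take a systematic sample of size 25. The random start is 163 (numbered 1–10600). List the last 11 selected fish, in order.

6099, 6523, 6947, 7371, 7795, 8219, 8643, 9067, 9491, 9915, 10339

k = N/n = 10600/25 = 424
15th selection = 163 + 14×424 = 6099
16th: 6099 + 424 = 6523
17th: 6523 + 424 = 6947
18th: 6947 + 424 = 7371
19th: 7371 + 424 = 7795
20th: 7795 + 424 = 8219
21st: 8219 + 424 = 8643
22nd: 8643 + 424 = 9067
23rd: 9067 + 424 = 9491
24th: 9491 + 424 = 9915
25th: 9915 + 424 = 10339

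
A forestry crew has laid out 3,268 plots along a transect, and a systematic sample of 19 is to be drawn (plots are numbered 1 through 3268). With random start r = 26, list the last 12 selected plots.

k = N/n = 3268/19 = 172
8th selection = 26 + 7×172 = 1230
9th: 1230 + 172 = 1402
10th: 1402 + 172 = 1574
11th: 1574 + 172 = 1746
12th: 1746 + 172 = 1918
13th: 1918 + 172 = 2090
14th: 2090 + 172 = 2262
15th: 2262 + 172 = 2434
16th: 2434 + 172 = 2606
17th: 2606 + 172 = 2778
18th: 2778 + 172 = 2950
19th: 2950 + 172 = 3122

1230, 1402, 1574, 1746, 1918, 2090, 2262, 2434, 2606, 2778, 2950, 3122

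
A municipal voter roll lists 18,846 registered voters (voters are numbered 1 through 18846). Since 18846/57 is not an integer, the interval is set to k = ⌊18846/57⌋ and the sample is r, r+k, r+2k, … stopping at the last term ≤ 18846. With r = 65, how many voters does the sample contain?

57

k = ⌊18846/57⌋ = 330
Achieved size = ⌊(18846 − 65)/330⌋ + 1 = ⌊18781/330⌋ + 1 = 56 + 1 = 57
(last selection: 65 + 56×330 = 18545 ≤ 18846; next would be 18875 > 18846)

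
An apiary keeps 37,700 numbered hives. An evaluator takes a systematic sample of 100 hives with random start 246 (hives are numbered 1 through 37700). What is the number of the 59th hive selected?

k = 37700/100 = 377
59th selection = r + (59−1)·k = 246 + 58×377 = 246 + 21866 = 22112

22112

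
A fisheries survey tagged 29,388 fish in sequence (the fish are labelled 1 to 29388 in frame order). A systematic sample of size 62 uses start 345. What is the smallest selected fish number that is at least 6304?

k = 29388/62 = 474
Steps past start: ⌈(6304 − 345)/474⌉ = ⌈5959/474⌉ = 13
Selected fish: 345 + 13×474 = 6507

6507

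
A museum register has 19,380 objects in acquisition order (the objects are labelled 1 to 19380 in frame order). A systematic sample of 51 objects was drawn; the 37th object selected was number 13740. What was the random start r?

60

k = 19380/51 = 380
r = 13740 − (37−1)×380 = 13740 − 13680 = 60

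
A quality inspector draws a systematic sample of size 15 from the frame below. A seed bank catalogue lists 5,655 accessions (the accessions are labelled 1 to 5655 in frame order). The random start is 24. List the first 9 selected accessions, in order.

24, 401, 778, 1155, 1532, 1909, 2286, 2663, 3040

k = N/n = 5655/15 = 377
accession 1: 24
accession 2: 24 + 377 = 401
accession 3: 401 + 377 = 778
accession 4: 778 + 377 = 1155
accession 5: 1155 + 377 = 1532
accession 6: 1532 + 377 = 1909
accession 7: 1909 + 377 = 2286
accession 8: 2286 + 377 = 2663
accession 9: 2663 + 377 = 3040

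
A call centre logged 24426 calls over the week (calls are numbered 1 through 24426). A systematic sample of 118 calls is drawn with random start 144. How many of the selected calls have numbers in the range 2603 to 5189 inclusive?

13

k = 24426/118 = 207
First selection ≥ 2603: 144 + ⌈(2603−144)/207⌉·207 = 144 + 12×207 = 2628
Last selection ≤ 5189: 144 + ⌊(5189−144)/207⌋·207 = 144 + 24×207 = 5112
Count = 24 − 12 + 1 = 13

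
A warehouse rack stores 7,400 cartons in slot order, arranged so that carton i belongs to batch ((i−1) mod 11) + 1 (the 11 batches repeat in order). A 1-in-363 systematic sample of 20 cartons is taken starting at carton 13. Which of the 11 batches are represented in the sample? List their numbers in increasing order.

Consecutive selections differ by k = 363, so their batch numbers differ by 363 mod 11 = 0.
gcd(363, 11) = 11, so the sample visits 11/11 = 1 distinct residues mod 11.
Start 13 is batch 2; the batches hit are 2.

2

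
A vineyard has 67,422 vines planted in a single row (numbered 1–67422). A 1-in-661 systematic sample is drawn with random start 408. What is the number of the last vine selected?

67169

k = 661
102nd selection = r + (102−1)·k = 408 + 101×661 = 408 + 66761 = 67169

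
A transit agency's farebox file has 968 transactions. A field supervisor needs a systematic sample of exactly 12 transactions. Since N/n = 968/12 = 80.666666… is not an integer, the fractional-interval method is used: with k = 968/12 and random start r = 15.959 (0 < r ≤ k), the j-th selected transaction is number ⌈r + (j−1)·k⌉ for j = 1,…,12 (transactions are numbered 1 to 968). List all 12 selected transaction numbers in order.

16, 97, 178, 258, 339, 420, 500, 581, 662, 742, 823, 904

j=1: r + 0k = 15.959 → ⌈·⌉ = 16
j=2: r + 1k = 96.625666… → ⌈·⌉ = 97
j=3: r + 2k = 177.292333… → ⌈·⌉ = 178
j=4: r + 3k = 257.959 → ⌈·⌉ = 258
j=5: r + 4k = 338.625666… → ⌈·⌉ = 339
j=6: r + 5k = 419.292333… → ⌈·⌉ = 420
j=7: r + 6k = 499.959 → ⌈·⌉ = 500
j=8: r + 7k = 580.625666… → ⌈·⌉ = 581
j=9: r + 8k = 661.292333… → ⌈·⌉ = 662
j=10: r + 9k = 741.959 → ⌈·⌉ = 742
j=11: r + 10k = 822.625666… → ⌈·⌉ = 823
j=12: r + 11k = 903.292333… → ⌈·⌉ = 904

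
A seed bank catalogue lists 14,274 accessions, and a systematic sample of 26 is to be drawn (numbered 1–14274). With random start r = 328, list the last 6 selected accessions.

k = N/n = 14274/26 = 549
21st selection = 328 + 20×549 = 11308
22nd: 11308 + 549 = 11857
23rd: 11857 + 549 = 12406
24th: 12406 + 549 = 12955
25th: 12955 + 549 = 13504
26th: 13504 + 549 = 14053

11308, 11857, 12406, 12955, 13504, 14053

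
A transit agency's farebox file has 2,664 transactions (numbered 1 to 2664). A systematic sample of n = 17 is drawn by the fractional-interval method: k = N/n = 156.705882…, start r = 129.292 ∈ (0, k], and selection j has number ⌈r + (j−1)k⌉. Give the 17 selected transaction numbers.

130, 286, 443, 600, 757, 913, 1070, 1227, 1383, 1540, 1697, 1854, 2010, 2167, 2324, 2480, 2637

j=1: r + 0k = 129.292 → ⌈·⌉ = 130
j=2: r + 1k = 285.997882… → ⌈·⌉ = 286
j=3: r + 2k = 442.703764… → ⌈·⌉ = 443
j=4: r + 3k = 599.409647… → ⌈·⌉ = 600
j=5: r + 4k = 756.115529… → ⌈·⌉ = 757
j=6: r + 5k = 912.821411… → ⌈·⌉ = 913
j=7: r + 6k = 1069.527294… → ⌈·⌉ = 1070
j=8: r + 7k = 1226.233176… → ⌈·⌉ = 1227
j=9: r + 8k = 1382.939058… → ⌈·⌉ = 1383
j=10: r + 9k = 1539.644941… → ⌈·⌉ = 1540
j=11: r + 10k = 1696.350823… → ⌈·⌉ = 1697
j=12: r + 11k = 1853.056705… → ⌈·⌉ = 1854
j=13: r + 12k = 2009.762588… → ⌈·⌉ = 2010
j=14: r + 13k = 2166.468470… → ⌈·⌉ = 2167
j=15: r + 14k = 2323.174352… → ⌈·⌉ = 2324
j=16: r + 15k = 2479.880235… → ⌈·⌉ = 2480
j=17: r + 16k = 2636.586117… → ⌈·⌉ = 2637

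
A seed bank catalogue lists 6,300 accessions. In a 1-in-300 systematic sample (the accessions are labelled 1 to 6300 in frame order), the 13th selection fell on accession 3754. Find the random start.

k = 300
r = 3754 − (13−1)×300 = 3754 − 3600 = 154

154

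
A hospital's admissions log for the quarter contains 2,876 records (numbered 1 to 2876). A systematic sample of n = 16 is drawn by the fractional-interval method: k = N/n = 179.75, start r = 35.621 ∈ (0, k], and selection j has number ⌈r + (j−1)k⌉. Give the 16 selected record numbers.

36, 216, 396, 575, 755, 935, 1115, 1294, 1474, 1654, 1834, 2013, 2193, 2373, 2553, 2732

j=1: r + 0k = 35.621 → ⌈·⌉ = 36
j=2: r + 1k = 215.371 → ⌈·⌉ = 216
j=3: r + 2k = 395.121 → ⌈·⌉ = 396
j=4: r + 3k = 574.871 → ⌈·⌉ = 575
j=5: r + 4k = 754.621 → ⌈·⌉ = 755
j=6: r + 5k = 934.371 → ⌈·⌉ = 935
j=7: r + 6k = 1114.121 → ⌈·⌉ = 1115
j=8: r + 7k = 1293.871 → ⌈·⌉ = 1294
j=9: r + 8k = 1473.621 → ⌈·⌉ = 1474
j=10: r + 9k = 1653.371 → ⌈·⌉ = 1654
j=11: r + 10k = 1833.121 → ⌈·⌉ = 1834
j=12: r + 11k = 2012.871 → ⌈·⌉ = 2013
j=13: r + 12k = 2192.621 → ⌈·⌉ = 2193
j=14: r + 13k = 2372.371 → ⌈·⌉ = 2373
j=15: r + 14k = 2552.121 → ⌈·⌉ = 2553
j=16: r + 15k = 2731.871 → ⌈·⌉ = 2732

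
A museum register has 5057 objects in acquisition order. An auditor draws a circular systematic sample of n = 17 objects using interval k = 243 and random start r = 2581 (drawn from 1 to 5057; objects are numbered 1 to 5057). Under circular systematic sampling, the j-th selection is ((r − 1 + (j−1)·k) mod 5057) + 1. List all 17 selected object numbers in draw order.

Selection 1: 2581
Selection 2: 2581 + 243 = 2824
Selection 3: 2824 + 243 = 3067
Selection 4: 3067 + 243 = 3310
Selection 5: 3310 + 243 = 3553
Selection 6: 3553 + 243 = 3796
Selection 7: 3796 + 243 = 4039
Selection 8: 4039 + 243 = 4282
Selection 9: 4282 + 243 = 4525
Selection 10: 4525 + 243 = 4768
Selection 11: 4768 + 243 = 5011
Selection 12: 5011 + 243 = 5254 → 5254 − 5057 = 197
Selection 13: 197 + 243 = 440
Selection 14: 440 + 243 = 683
Selection 15: 683 + 243 = 926
Selection 16: 926 + 243 = 1169
Selection 17: 1169 + 243 = 1412

2581, 2824, 3067, 3310, 3553, 3796, 4039, 4282, 4525, 4768, 5011, 197, 440, 683, 926, 1169, 1412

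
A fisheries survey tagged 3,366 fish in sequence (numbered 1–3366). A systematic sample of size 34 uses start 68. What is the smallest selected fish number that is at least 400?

k = 3366/34 = 99
Steps past start: ⌈(400 − 68)/99⌉ = ⌈332/99⌉ = 4
Selected fish: 68 + 4×99 = 464

464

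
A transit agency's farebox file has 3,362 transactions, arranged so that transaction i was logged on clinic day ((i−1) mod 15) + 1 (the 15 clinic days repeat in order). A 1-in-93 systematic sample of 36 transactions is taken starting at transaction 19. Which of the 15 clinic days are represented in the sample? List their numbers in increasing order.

1, 4, 7, 10, 13

Consecutive selections differ by k = 93, so their clinic day numbers differ by 93 mod 15 = 3.
gcd(93, 15) = 3, so the sample visits 15/3 = 5 distinct residues mod 15.
Start 19 is clinic day 4; the clinic days hit are 1, 4, 7, 10, 13.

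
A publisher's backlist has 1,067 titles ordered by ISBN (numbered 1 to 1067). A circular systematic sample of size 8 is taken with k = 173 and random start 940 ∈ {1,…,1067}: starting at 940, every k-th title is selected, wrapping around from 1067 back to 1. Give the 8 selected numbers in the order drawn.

Selection 1: 940
Selection 2: 940 + 173 = 1113 → 1113 − 1067 = 46
Selection 3: 46 + 173 = 219
Selection 4: 219 + 173 = 392
Selection 5: 392 + 173 = 565
Selection 6: 565 + 173 = 738
Selection 7: 738 + 173 = 911
Selection 8: 911 + 173 = 1084 → 1084 − 1067 = 17

940, 46, 219, 392, 565, 738, 911, 17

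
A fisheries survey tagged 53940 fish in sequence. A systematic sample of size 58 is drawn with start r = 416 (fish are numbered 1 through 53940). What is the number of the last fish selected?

k = 53940/58 = 930
58th selection = r + (58−1)·k = 416 + 57×930 = 416 + 53010 = 53426

53426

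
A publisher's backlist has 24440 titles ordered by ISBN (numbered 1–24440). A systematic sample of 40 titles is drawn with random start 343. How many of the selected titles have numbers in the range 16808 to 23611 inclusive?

12

k = 24440/40 = 611
First selection ≥ 16808: 343 + ⌈(16808−343)/611⌉·611 = 343 + 27×611 = 16840
Last selection ≤ 23611: 343 + ⌊(23611−343)/611⌋·611 = 343 + 38×611 = 23561
Count = 38 − 27 + 1 = 12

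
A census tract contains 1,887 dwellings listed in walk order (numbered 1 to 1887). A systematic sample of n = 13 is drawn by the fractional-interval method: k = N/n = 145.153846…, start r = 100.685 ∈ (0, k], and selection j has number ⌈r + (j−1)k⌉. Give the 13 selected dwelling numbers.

j=1: r + 0k = 100.685 → ⌈·⌉ = 101
j=2: r + 1k = 245.838846… → ⌈·⌉ = 246
j=3: r + 2k = 390.992692… → ⌈·⌉ = 391
j=4: r + 3k = 536.146538… → ⌈·⌉ = 537
j=5: r + 4k = 681.300384… → ⌈·⌉ = 682
j=6: r + 5k = 826.454230… → ⌈·⌉ = 827
j=7: r + 6k = 971.608076… → ⌈·⌉ = 972
j=8: r + 7k = 1116.761923… → ⌈·⌉ = 1117
j=9: r + 8k = 1261.915769… → ⌈·⌉ = 1262
j=10: r + 9k = 1407.069615… → ⌈·⌉ = 1408
j=11: r + 10k = 1552.223461… → ⌈·⌉ = 1553
j=12: r + 11k = 1697.377307… → ⌈·⌉ = 1698
j=13: r + 12k = 1842.531153… → ⌈·⌉ = 1843

101, 246, 391, 537, 682, 827, 972, 1117, 1262, 1408, 1553, 1698, 1843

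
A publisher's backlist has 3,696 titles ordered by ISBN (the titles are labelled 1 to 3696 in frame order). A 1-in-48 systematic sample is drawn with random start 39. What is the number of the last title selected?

k = 48
77th selection = r + (77−1)·k = 39 + 76×48 = 39 + 3648 = 3687

3687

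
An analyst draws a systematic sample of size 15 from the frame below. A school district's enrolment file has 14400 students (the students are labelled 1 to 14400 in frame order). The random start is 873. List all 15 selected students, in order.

873, 1833, 2793, 3753, 4713, 5673, 6633, 7593, 8553, 9513, 10473, 11433, 12393, 13353, 14313

k = N/n = 14400/15 = 960
student 1: 873
student 2: 873 + 960 = 1833
student 3: 1833 + 960 = 2793
student 4: 2793 + 960 = 3753
student 5: 3753 + 960 = 4713
student 6: 4713 + 960 = 5673
student 7: 5673 + 960 = 6633
student 8: 6633 + 960 = 7593
student 9: 7593 + 960 = 8553
student 10: 8553 + 960 = 9513
student 11: 9513 + 960 = 10473
student 12: 10473 + 960 = 11433
student 13: 11433 + 960 = 12393
student 14: 12393 + 960 = 13353
student 15: 13353 + 960 = 14313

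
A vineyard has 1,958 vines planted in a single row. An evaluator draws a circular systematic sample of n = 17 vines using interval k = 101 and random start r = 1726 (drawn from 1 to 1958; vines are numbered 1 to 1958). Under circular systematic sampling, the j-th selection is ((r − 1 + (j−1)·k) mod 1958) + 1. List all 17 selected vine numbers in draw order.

1726, 1827, 1928, 71, 172, 273, 374, 475, 576, 677, 778, 879, 980, 1081, 1182, 1283, 1384

Selection 1: 1726
Selection 2: 1726 + 101 = 1827
Selection 3: 1827 + 101 = 1928
Selection 4: 1928 + 101 = 2029 → 2029 − 1958 = 71
Selection 5: 71 + 101 = 172
Selection 6: 172 + 101 = 273
Selection 7: 273 + 101 = 374
Selection 8: 374 + 101 = 475
Selection 9: 475 + 101 = 576
Selection 10: 576 + 101 = 677
Selection 11: 677 + 101 = 778
Selection 12: 778 + 101 = 879
Selection 13: 879 + 101 = 980
Selection 14: 980 + 101 = 1081
Selection 15: 1081 + 101 = 1182
Selection 16: 1182 + 101 = 1283
Selection 17: 1283 + 101 = 1384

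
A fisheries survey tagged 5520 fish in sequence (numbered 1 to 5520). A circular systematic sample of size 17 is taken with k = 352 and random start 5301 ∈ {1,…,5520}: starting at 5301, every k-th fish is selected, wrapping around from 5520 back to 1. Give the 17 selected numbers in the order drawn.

5301, 133, 485, 837, 1189, 1541, 1893, 2245, 2597, 2949, 3301, 3653, 4005, 4357, 4709, 5061, 5413

Selection 1: 5301
Selection 2: 5301 + 352 = 5653 → 5653 − 5520 = 133
Selection 3: 133 + 352 = 485
Selection 4: 485 + 352 = 837
Selection 5: 837 + 352 = 1189
Selection 6: 1189 + 352 = 1541
Selection 7: 1541 + 352 = 1893
Selection 8: 1893 + 352 = 2245
Selection 9: 2245 + 352 = 2597
Selection 10: 2597 + 352 = 2949
Selection 11: 2949 + 352 = 3301
Selection 12: 3301 + 352 = 3653
Selection 13: 3653 + 352 = 4005
Selection 14: 4005 + 352 = 4357
Selection 15: 4357 + 352 = 4709
Selection 16: 4709 + 352 = 5061
Selection 17: 5061 + 352 = 5413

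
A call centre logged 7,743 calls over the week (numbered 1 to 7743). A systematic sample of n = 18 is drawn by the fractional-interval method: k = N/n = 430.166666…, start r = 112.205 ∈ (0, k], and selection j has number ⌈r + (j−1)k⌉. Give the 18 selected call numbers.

113, 543, 973, 1403, 1833, 2264, 2694, 3124, 3554, 3984, 4414, 4845, 5275, 5705, 6135, 6565, 6995, 7426

j=1: r + 0k = 112.205 → ⌈·⌉ = 113
j=2: r + 1k = 542.371666… → ⌈·⌉ = 543
j=3: r + 2k = 972.538333… → ⌈·⌉ = 973
j=4: r + 3k = 1402.705 → ⌈·⌉ = 1403
j=5: r + 4k = 1832.871666… → ⌈·⌉ = 1833
j=6: r + 5k = 2263.038333… → ⌈·⌉ = 2264
j=7: r + 6k = 2693.205 → ⌈·⌉ = 2694
j=8: r + 7k = 3123.371666… → ⌈·⌉ = 3124
j=9: r + 8k = 3553.538333… → ⌈·⌉ = 3554
j=10: r + 9k = 3983.705 → ⌈·⌉ = 3984
j=11: r + 10k = 4413.871666… → ⌈·⌉ = 4414
j=12: r + 11k = 4844.038333… → ⌈·⌉ = 4845
j=13: r + 12k = 5274.205 → ⌈·⌉ = 5275
j=14: r + 13k = 5704.371666… → ⌈·⌉ = 5705
j=15: r + 14k = 6134.538333… → ⌈·⌉ = 6135
j=16: r + 15k = 6564.705 → ⌈·⌉ = 6565
j=17: r + 16k = 6994.871666… → ⌈·⌉ = 6995
j=18: r + 17k = 7425.038333… → ⌈·⌉ = 7426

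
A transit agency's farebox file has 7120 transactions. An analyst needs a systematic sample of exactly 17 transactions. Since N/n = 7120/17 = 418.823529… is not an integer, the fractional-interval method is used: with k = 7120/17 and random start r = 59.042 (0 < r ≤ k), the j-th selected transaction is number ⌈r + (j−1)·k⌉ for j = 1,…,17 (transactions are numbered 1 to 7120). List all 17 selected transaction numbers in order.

60, 478, 897, 1316, 1735, 2154, 2572, 2991, 3410, 3829, 4248, 4667, 5085, 5504, 5923, 6342, 6761

j=1: r + 0k = 59.042 → ⌈·⌉ = 60
j=2: r + 1k = 477.865529… → ⌈·⌉ = 478
j=3: r + 2k = 896.689058… → ⌈·⌉ = 897
j=4: r + 3k = 1315.512588… → ⌈·⌉ = 1316
j=5: r + 4k = 1734.336117… → ⌈·⌉ = 1735
j=6: r + 5k = 2153.159647… → ⌈·⌉ = 2154
j=7: r + 6k = 2571.983176… → ⌈·⌉ = 2572
j=8: r + 7k = 2990.806705… → ⌈·⌉ = 2991
j=9: r + 8k = 3409.630235… → ⌈·⌉ = 3410
j=10: r + 9k = 3828.453764… → ⌈·⌉ = 3829
j=11: r + 10k = 4247.277294… → ⌈·⌉ = 4248
j=12: r + 11k = 4666.100823… → ⌈·⌉ = 4667
j=13: r + 12k = 5084.924352… → ⌈·⌉ = 5085
j=14: r + 13k = 5503.747882… → ⌈·⌉ = 5504
j=15: r + 14k = 5922.571411… → ⌈·⌉ = 5923
j=16: r + 15k = 6341.394941… → ⌈·⌉ = 6342
j=17: r + 16k = 6760.218470… → ⌈·⌉ = 6761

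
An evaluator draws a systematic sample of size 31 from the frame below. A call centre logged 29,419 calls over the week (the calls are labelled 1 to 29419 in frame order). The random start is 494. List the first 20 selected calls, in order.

494, 1443, 2392, 3341, 4290, 5239, 6188, 7137, 8086, 9035, 9984, 10933, 11882, 12831, 13780, 14729, 15678, 16627, 17576, 18525

k = N/n = 29419/31 = 949
call 1: 494
call 2: 494 + 949 = 1443
call 3: 1443 + 949 = 2392
call 4: 2392 + 949 = 3341
call 5: 3341 + 949 = 4290
call 6: 4290 + 949 = 5239
call 7: 5239 + 949 = 6188
call 8: 6188 + 949 = 7137
call 9: 7137 + 949 = 8086
call 10: 8086 + 949 = 9035
call 11: 9035 + 949 = 9984
call 12: 9984 + 949 = 10933
call 13: 10933 + 949 = 11882
call 14: 11882 + 949 = 12831
call 15: 12831 + 949 = 13780
call 16: 13780 + 949 = 14729
call 17: 14729 + 949 = 15678
call 18: 15678 + 949 = 16627
call 19: 16627 + 949 = 17576
call 20: 17576 + 949 = 18525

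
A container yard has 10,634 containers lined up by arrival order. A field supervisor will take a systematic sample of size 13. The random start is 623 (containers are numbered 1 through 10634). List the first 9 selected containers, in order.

623, 1441, 2259, 3077, 3895, 4713, 5531, 6349, 7167

k = N/n = 10634/13 = 818
container 1: 623
container 2: 623 + 818 = 1441
container 3: 1441 + 818 = 2259
container 4: 2259 + 818 = 3077
container 5: 3077 + 818 = 3895
container 6: 3895 + 818 = 4713
container 7: 4713 + 818 = 5531
container 8: 5531 + 818 = 6349
container 9: 6349 + 818 = 7167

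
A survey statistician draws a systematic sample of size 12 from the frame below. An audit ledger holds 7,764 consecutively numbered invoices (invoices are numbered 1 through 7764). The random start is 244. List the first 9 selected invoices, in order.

244, 891, 1538, 2185, 2832, 3479, 4126, 4773, 5420

k = N/n = 7764/12 = 647
invoice 1: 244
invoice 2: 244 + 647 = 891
invoice 3: 891 + 647 = 1538
invoice 4: 1538 + 647 = 2185
invoice 5: 2185 + 647 = 2832
invoice 6: 2832 + 647 = 3479
invoice 7: 3479 + 647 = 4126
invoice 8: 4126 + 647 = 4773
invoice 9: 4773 + 647 = 5420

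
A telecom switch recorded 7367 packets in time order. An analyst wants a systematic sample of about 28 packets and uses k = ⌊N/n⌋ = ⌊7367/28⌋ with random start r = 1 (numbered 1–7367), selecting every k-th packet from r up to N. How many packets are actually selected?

k = ⌊7367/28⌋ = 263
Achieved size = ⌊(7367 − 1)/263⌋ + 1 = ⌊7366/263⌋ + 1 = 28 + 1 = 29
(last selection: 1 + 28×263 = 7365 ≤ 7367; next would be 7628 > 7367)

29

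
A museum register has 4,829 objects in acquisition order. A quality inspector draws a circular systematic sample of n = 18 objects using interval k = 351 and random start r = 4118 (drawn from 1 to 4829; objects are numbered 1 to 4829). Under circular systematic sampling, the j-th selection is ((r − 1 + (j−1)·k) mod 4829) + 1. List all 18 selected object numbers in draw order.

4118, 4469, 4820, 342, 693, 1044, 1395, 1746, 2097, 2448, 2799, 3150, 3501, 3852, 4203, 4554, 76, 427

Selection 1: 4118
Selection 2: 4118 + 351 = 4469
Selection 3: 4469 + 351 = 4820
Selection 4: 4820 + 351 = 5171 → 5171 − 4829 = 342
Selection 5: 342 + 351 = 693
Selection 6: 693 + 351 = 1044
Selection 7: 1044 + 351 = 1395
Selection 8: 1395 + 351 = 1746
Selection 9: 1746 + 351 = 2097
Selection 10: 2097 + 351 = 2448
Selection 11: 2448 + 351 = 2799
Selection 12: 2799 + 351 = 3150
Selection 13: 3150 + 351 = 3501
Selection 14: 3501 + 351 = 3852
Selection 15: 3852 + 351 = 4203
Selection 16: 4203 + 351 = 4554
Selection 17: 4554 + 351 = 4905 → 4905 − 4829 = 76
Selection 18: 76 + 351 = 427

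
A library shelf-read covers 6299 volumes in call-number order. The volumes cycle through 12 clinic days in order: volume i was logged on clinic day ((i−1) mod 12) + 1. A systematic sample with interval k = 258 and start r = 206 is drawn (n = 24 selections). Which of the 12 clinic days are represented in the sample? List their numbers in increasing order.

2, 8

Consecutive selections differ by k = 258, so their clinic day numbers differ by 258 mod 12 = 6.
gcd(258, 12) = 6, so the sample visits 12/6 = 2 distinct residues mod 12.
Start 206 is clinic day 2; the clinic days hit are 2, 8.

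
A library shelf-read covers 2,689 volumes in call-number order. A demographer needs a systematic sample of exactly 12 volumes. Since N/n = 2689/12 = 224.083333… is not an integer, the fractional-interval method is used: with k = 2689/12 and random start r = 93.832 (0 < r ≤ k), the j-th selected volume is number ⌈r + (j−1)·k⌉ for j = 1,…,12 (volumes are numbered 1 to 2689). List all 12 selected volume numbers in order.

j=1: r + 0k = 93.832 → ⌈·⌉ = 94
j=2: r + 1k = 317.915333… → ⌈·⌉ = 318
j=3: r + 2k = 541.998666… → ⌈·⌉ = 542
j=4: r + 3k = 766.082 → ⌈·⌉ = 767
j=5: r + 4k = 990.165333… → ⌈·⌉ = 991
j=6: r + 5k = 1214.248666… → ⌈·⌉ = 1215
j=7: r + 6k = 1438.332 → ⌈·⌉ = 1439
j=8: r + 7k = 1662.415333… → ⌈·⌉ = 1663
j=9: r + 8k = 1886.498666… → ⌈·⌉ = 1887
j=10: r + 9k = 2110.582 → ⌈·⌉ = 2111
j=11: r + 10k = 2334.665333… → ⌈·⌉ = 2335
j=12: r + 11k = 2558.748666… → ⌈·⌉ = 2559

94, 318, 542, 767, 991, 1215, 1439, 1663, 1887, 2111, 2335, 2559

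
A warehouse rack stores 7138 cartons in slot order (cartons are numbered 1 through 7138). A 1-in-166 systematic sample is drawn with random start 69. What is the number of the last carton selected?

7041

k = 166
43rd selection = r + (43−1)·k = 69 + 42×166 = 69 + 6972 = 7041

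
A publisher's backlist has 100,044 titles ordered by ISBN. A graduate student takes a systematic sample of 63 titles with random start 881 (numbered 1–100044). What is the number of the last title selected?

k = 100044/63 = 1588
63rd selection = r + (63−1)·k = 881 + 62×1588 = 881 + 98456 = 99337

99337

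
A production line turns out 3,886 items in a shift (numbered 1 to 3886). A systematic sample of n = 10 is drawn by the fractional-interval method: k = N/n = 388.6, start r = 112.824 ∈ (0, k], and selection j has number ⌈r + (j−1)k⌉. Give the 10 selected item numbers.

j=1: r + 0k = 112.824 → ⌈·⌉ = 113
j=2: r + 1k = 501.424 → ⌈·⌉ = 502
j=3: r + 2k = 890.024 → ⌈·⌉ = 891
j=4: r + 3k = 1278.624 → ⌈·⌉ = 1279
j=5: r + 4k = 1667.224 → ⌈·⌉ = 1668
j=6: r + 5k = 2055.824 → ⌈·⌉ = 2056
j=7: r + 6k = 2444.424 → ⌈·⌉ = 2445
j=8: r + 7k = 2833.024 → ⌈·⌉ = 2834
j=9: r + 8k = 3221.624 → ⌈·⌉ = 3222
j=10: r + 9k = 3610.224 → ⌈·⌉ = 3611

113, 502, 891, 1279, 1668, 2056, 2445, 2834, 3222, 3611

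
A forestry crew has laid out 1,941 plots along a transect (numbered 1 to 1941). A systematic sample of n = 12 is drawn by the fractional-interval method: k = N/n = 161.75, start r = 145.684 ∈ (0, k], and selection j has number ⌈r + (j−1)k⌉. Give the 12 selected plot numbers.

j=1: r + 0k = 145.684 → ⌈·⌉ = 146
j=2: r + 1k = 307.434 → ⌈·⌉ = 308
j=3: r + 2k = 469.184 → ⌈·⌉ = 470
j=4: r + 3k = 630.934 → ⌈·⌉ = 631
j=5: r + 4k = 792.684 → ⌈·⌉ = 793
j=6: r + 5k = 954.434 → ⌈·⌉ = 955
j=7: r + 6k = 1116.184 → ⌈·⌉ = 1117
j=8: r + 7k = 1277.934 → ⌈·⌉ = 1278
j=9: r + 8k = 1439.684 → ⌈·⌉ = 1440
j=10: r + 9k = 1601.434 → ⌈·⌉ = 1602
j=11: r + 10k = 1763.184 → ⌈·⌉ = 1764
j=12: r + 11k = 1924.934 → ⌈·⌉ = 1925

146, 308, 470, 631, 793, 955, 1117, 1278, 1440, 1602, 1764, 1925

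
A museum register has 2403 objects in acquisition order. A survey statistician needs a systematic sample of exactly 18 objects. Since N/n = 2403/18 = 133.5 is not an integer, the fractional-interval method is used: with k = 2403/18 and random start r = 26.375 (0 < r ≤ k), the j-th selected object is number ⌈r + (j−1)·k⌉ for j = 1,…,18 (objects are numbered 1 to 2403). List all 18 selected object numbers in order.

j=1: r + 0k = 26.375 → ⌈·⌉ = 27
j=2: r + 1k = 159.875 → ⌈·⌉ = 160
j=3: r + 2k = 293.375 → ⌈·⌉ = 294
j=4: r + 3k = 426.875 → ⌈·⌉ = 427
j=5: r + 4k = 560.375 → ⌈·⌉ = 561
j=6: r + 5k = 693.875 → ⌈·⌉ = 694
j=7: r + 6k = 827.375 → ⌈·⌉ = 828
j=8: r + 7k = 960.875 → ⌈·⌉ = 961
j=9: r + 8k = 1094.375 → ⌈·⌉ = 1095
j=10: r + 9k = 1227.875 → ⌈·⌉ = 1228
j=11: r + 10k = 1361.375 → ⌈·⌉ = 1362
j=12: r + 11k = 1494.875 → ⌈·⌉ = 1495
j=13: r + 12k = 1628.375 → ⌈·⌉ = 1629
j=14: r + 13k = 1761.875 → ⌈·⌉ = 1762
j=15: r + 14k = 1895.375 → ⌈·⌉ = 1896
j=16: r + 15k = 2028.875 → ⌈·⌉ = 2029
j=17: r + 16k = 2162.375 → ⌈·⌉ = 2163
j=18: r + 17k = 2295.875 → ⌈·⌉ = 2296

27, 160, 294, 427, 561, 694, 828, 961, 1095, 1228, 1362, 1495, 1629, 1762, 1896, 2029, 2163, 2296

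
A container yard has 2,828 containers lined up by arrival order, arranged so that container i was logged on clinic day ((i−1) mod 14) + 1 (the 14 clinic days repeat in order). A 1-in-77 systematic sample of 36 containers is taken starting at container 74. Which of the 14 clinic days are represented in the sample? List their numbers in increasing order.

Consecutive selections differ by k = 77, so their clinic day numbers differ by 77 mod 14 = 7.
gcd(77, 14) = 7, so the sample visits 14/7 = 2 distinct residues mod 14.
Start 74 is clinic day 4; the clinic days hit are 4, 11.

4, 11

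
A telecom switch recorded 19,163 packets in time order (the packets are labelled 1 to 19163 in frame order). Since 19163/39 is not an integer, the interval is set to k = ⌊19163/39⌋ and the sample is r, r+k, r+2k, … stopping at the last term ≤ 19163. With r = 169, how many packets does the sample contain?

k = ⌊19163/39⌋ = 491
Achieved size = ⌊(19163 − 169)/491⌋ + 1 = ⌊18994/491⌋ + 1 = 38 + 1 = 39
(last selection: 169 + 38×491 = 18827 ≤ 19163; next would be 19318 > 19163)

39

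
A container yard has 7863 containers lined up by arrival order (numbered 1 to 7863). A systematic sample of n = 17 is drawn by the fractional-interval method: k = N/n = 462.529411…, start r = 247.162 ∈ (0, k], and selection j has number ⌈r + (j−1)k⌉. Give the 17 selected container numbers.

j=1: r + 0k = 247.162 → ⌈·⌉ = 248
j=2: r + 1k = 709.691411… → ⌈·⌉ = 710
j=3: r + 2k = 1172.220823… → ⌈·⌉ = 1173
j=4: r + 3k = 1634.750235… → ⌈·⌉ = 1635
j=5: r + 4k = 2097.279647… → ⌈·⌉ = 2098
j=6: r + 5k = 2559.809058… → ⌈·⌉ = 2560
j=7: r + 6k = 3022.338470… → ⌈·⌉ = 3023
j=8: r + 7k = 3484.867882… → ⌈·⌉ = 3485
j=9: r + 8k = 3947.397294… → ⌈·⌉ = 3948
j=10: r + 9k = 4409.926705… → ⌈·⌉ = 4410
j=11: r + 10k = 4872.456117… → ⌈·⌉ = 4873
j=12: r + 11k = 5334.985529… → ⌈·⌉ = 5335
j=13: r + 12k = 5797.514941… → ⌈·⌉ = 5798
j=14: r + 13k = 6260.044352… → ⌈·⌉ = 6261
j=15: r + 14k = 6722.573764… → ⌈·⌉ = 6723
j=16: r + 15k = 7185.103176… → ⌈·⌉ = 7186
j=17: r + 16k = 7647.632588… → ⌈·⌉ = 7648

248, 710, 1173, 1635, 2098, 2560, 3023, 3485, 3948, 4410, 4873, 5335, 5798, 6261, 6723, 7186, 7648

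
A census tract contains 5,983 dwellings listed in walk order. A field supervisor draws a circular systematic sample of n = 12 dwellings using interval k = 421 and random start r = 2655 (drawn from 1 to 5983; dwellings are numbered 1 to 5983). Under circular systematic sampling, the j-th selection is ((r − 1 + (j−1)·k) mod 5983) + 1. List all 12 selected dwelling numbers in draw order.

Selection 1: 2655
Selection 2: 2655 + 421 = 3076
Selection 3: 3076 + 421 = 3497
Selection 4: 3497 + 421 = 3918
Selection 5: 3918 + 421 = 4339
Selection 6: 4339 + 421 = 4760
Selection 7: 4760 + 421 = 5181
Selection 8: 5181 + 421 = 5602
Selection 9: 5602 + 421 = 6023 → 6023 − 5983 = 40
Selection 10: 40 + 421 = 461
Selection 11: 461 + 421 = 882
Selection 12: 882 + 421 = 1303

2655, 3076, 3497, 3918, 4339, 4760, 5181, 5602, 40, 461, 882, 1303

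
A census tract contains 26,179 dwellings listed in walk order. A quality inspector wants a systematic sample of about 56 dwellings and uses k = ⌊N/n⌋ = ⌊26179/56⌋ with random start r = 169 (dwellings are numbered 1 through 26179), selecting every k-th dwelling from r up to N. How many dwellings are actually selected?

56

k = ⌊26179/56⌋ = 467
Achieved size = ⌊(26179 − 169)/467⌋ + 1 = ⌊26010/467⌋ + 1 = 55 + 1 = 56
(last selection: 169 + 55×467 = 25854 ≤ 26179; next would be 26321 > 26179)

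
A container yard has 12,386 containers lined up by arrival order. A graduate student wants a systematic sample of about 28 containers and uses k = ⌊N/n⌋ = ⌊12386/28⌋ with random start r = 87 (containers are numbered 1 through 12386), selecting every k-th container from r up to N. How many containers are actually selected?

k = ⌊12386/28⌋ = 442
Achieved size = ⌊(12386 − 87)/442⌋ + 1 = ⌊12299/442⌋ + 1 = 27 + 1 = 28
(last selection: 87 + 27×442 = 12021 ≤ 12386; next would be 12463 > 12386)

28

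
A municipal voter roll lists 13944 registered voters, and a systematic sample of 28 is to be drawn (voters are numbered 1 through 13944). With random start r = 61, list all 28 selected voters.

61, 559, 1057, 1555, 2053, 2551, 3049, 3547, 4045, 4543, 5041, 5539, 6037, 6535, 7033, 7531, 8029, 8527, 9025, 9523, 10021, 10519, 11017, 11515, 12013, 12511, 13009, 13507

k = N/n = 13944/28 = 498
voter 1: 61
voter 2: 61 + 498 = 559
voter 3: 559 + 498 = 1057
voter 4: 1057 + 498 = 1555
voter 5: 1555 + 498 = 2053
voter 6: 2053 + 498 = 2551
voter 7: 2551 + 498 = 3049
voter 8: 3049 + 498 = 3547
voter 9: 3547 + 498 = 4045
voter 10: 4045 + 498 = 4543
voter 11: 4543 + 498 = 5041
voter 12: 5041 + 498 = 5539
voter 13: 5539 + 498 = 6037
voter 14: 6037 + 498 = 6535
voter 15: 6535 + 498 = 7033
voter 16: 7033 + 498 = 7531
voter 17: 7531 + 498 = 8029
voter 18: 8029 + 498 = 8527
voter 19: 8527 + 498 = 9025
voter 20: 9025 + 498 = 9523
voter 21: 9523 + 498 = 10021
voter 22: 10021 + 498 = 10519
voter 23: 10519 + 498 = 11017
voter 24: 11017 + 498 = 11515
voter 25: 11515 + 498 = 12013
voter 26: 12013 + 498 = 12511
voter 27: 12511 + 498 = 13009
voter 28: 13009 + 498 = 13507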